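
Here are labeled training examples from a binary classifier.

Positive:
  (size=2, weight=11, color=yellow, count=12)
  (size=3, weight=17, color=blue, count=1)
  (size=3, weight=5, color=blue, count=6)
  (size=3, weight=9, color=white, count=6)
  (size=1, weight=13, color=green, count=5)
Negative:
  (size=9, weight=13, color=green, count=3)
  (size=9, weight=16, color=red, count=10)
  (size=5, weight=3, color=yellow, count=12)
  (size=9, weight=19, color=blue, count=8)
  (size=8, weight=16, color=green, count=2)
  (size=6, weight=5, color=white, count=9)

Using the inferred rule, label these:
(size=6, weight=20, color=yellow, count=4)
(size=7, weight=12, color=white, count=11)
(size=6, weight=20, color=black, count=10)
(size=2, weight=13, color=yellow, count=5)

Negative, Negative, Negative, Positive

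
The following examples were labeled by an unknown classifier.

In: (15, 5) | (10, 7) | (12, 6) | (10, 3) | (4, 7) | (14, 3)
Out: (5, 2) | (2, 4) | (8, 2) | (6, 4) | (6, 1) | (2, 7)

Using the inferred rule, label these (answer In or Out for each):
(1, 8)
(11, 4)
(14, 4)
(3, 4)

The rule appears to be: sum ≥ 11.
(1, 8): 1+8 = 9, does not fit → Out.
(11, 4): 11+4 = 15, matches → In.
(14, 4): 14+4 = 18, matches → In.
(3, 4): 3+4 = 7, does not fit → Out.

Out, In, In, Out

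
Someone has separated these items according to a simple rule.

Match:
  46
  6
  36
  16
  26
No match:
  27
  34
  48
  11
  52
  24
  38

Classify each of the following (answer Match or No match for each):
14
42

Rule: ends in digit 6. This holds for each 'Match' example and fails for each 'No match' one.
14: last digit 4 — does not fit, so No match.
42: last digit 2 — does not fit, so No match.

No match, No match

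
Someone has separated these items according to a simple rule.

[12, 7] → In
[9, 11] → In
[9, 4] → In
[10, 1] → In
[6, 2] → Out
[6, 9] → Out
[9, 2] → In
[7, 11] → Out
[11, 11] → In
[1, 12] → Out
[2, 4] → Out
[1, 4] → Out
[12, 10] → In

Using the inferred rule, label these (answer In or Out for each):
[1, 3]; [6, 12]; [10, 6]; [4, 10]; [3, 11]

'In' ⟺ first ≥ 9.
[1, 3] — first 1, hence Out.
[6, 12] — first 6, hence Out.
[10, 6] — first 10, hence In.
[4, 10] — first 4, hence Out.
[3, 11] — first 3, hence Out.

Out, Out, In, Out, Out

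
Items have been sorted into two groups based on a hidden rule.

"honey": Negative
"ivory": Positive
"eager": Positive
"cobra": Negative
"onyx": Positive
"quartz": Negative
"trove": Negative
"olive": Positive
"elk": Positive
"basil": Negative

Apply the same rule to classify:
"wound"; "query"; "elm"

Comparing the two groups points to one rule — starts with a vowel.

Negative, Negative, Positive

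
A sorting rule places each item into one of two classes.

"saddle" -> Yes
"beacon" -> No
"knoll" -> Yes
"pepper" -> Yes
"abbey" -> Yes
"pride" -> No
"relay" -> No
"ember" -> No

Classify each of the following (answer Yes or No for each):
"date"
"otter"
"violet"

No, Yes, No

The pattern is that an item is 'Yes' exactly when: has a double letter.
"date": No (no doubled letter).
"otter": Yes ('tt' doubled).
"violet": No (no doubled letter).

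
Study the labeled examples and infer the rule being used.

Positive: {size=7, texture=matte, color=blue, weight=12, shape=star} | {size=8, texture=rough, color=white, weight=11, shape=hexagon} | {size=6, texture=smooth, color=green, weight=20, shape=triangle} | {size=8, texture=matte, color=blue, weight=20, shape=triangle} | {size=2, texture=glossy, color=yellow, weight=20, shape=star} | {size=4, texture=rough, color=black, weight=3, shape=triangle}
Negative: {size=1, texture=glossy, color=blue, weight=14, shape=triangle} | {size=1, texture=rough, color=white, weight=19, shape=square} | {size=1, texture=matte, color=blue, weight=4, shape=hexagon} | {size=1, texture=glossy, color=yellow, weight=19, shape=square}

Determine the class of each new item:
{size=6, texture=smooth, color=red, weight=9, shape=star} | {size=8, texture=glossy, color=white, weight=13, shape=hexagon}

Positive, Positive

The pattern is that an item is 'Positive' exactly when: size ≥ 2.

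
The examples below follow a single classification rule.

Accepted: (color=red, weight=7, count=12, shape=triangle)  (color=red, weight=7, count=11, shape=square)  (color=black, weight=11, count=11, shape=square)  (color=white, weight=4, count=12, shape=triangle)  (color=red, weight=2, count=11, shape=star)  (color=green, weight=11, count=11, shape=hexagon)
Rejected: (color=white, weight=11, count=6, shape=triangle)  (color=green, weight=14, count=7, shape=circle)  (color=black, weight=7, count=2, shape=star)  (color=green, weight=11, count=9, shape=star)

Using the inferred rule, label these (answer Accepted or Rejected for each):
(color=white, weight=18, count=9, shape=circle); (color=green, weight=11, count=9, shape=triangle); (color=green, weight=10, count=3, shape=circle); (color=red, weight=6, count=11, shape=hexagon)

The common property of the 'Accepted' items is: count ≥ 11. No 'Rejected' item has it.

Rejected, Rejected, Rejected, Accepted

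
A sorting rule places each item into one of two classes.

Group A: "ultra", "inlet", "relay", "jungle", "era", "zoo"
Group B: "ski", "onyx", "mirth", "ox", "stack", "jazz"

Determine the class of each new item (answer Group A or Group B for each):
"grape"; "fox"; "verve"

The common property of the 'Group A' items is: has ≥ 2 vowels. No 'Group B' item has it.
"grape" — 2 vowels, hence Group A. "fox" — 1 vowel, hence Group B. "verve" — 2 vowels, hence Group A.

Group A, Group B, Group A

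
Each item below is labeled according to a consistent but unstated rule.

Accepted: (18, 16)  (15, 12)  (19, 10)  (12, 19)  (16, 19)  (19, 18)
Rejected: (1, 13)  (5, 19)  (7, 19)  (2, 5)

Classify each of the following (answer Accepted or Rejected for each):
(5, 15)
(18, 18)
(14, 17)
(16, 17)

Rejected, Accepted, Accepted, Accepted

Rule: sum ≥ 27. This holds for each 'Accepted' example and fails for each 'Rejected' one.
(5, 15) → 5+15 = 20 → Rejected. (18, 18) → 18+18 = 36 → Accepted. (14, 17) → 14+17 = 31 → Accepted. (16, 17) → 16+17 = 33 → Accepted.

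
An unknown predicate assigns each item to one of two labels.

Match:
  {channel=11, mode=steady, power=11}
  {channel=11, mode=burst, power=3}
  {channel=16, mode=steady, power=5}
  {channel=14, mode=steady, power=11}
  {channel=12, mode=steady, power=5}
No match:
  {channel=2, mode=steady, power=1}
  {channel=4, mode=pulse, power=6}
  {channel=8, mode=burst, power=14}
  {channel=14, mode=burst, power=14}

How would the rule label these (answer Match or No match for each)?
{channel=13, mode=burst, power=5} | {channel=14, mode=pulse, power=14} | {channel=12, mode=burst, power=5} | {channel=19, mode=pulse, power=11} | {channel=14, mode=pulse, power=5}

Match, No match, Match, Match, Match

The distinguishing property — channel ≥ 8 AND power ≤ 11 — holds for all the 'Match' cases and none of the 'No match' cases.
{channel=13, mode=burst, power=5} — channel = 13, power = 5, hence Match.
{channel=14, mode=pulse, power=14} — channel = 14, power = 14, hence No match.
{channel=12, mode=burst, power=5} — channel = 12, power = 5, hence Match.
{channel=19, mode=pulse, power=11} — channel = 19, power = 11, hence Match.
{channel=14, mode=pulse, power=5} — channel = 14, power = 5, hence Match.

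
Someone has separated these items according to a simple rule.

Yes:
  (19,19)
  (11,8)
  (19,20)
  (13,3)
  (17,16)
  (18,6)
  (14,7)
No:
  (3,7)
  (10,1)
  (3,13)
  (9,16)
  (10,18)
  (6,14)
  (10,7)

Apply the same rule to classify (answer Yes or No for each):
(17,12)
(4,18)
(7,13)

Yes, No, No

One predicate separates the groups cleanly: first ≥ 11.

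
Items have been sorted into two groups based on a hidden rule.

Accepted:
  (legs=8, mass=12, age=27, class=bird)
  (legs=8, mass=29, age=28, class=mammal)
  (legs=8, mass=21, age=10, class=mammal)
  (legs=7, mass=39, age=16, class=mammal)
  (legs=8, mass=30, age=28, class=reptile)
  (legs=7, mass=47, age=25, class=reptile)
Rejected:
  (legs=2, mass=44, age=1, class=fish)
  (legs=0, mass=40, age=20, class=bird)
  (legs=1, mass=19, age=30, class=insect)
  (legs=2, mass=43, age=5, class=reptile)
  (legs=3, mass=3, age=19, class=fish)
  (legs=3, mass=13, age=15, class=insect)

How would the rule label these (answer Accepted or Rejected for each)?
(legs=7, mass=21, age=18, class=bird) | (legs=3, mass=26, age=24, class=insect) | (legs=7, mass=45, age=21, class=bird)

The distinguishing property — legs ≥ 7 — holds for all the 'Accepted' cases and none of the 'Rejected' cases.
(legs=7, mass=21, age=18, class=bird): Accepted (legs = 7). (legs=3, mass=26, age=24, class=insect): Rejected (legs = 3). (legs=7, mass=45, age=21, class=bird): Accepted (legs = 7).

Accepted, Rejected, Accepted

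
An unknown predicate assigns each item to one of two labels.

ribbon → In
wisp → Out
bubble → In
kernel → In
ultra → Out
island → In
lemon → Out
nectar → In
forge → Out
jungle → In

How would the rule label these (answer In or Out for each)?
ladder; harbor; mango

All 'In' examples share one property — length 6 — and every 'Out' example lacks it.
ladder — length 6, hence In.
harbor — length 6, hence In.
mango — length 5, hence Out.

In, In, Out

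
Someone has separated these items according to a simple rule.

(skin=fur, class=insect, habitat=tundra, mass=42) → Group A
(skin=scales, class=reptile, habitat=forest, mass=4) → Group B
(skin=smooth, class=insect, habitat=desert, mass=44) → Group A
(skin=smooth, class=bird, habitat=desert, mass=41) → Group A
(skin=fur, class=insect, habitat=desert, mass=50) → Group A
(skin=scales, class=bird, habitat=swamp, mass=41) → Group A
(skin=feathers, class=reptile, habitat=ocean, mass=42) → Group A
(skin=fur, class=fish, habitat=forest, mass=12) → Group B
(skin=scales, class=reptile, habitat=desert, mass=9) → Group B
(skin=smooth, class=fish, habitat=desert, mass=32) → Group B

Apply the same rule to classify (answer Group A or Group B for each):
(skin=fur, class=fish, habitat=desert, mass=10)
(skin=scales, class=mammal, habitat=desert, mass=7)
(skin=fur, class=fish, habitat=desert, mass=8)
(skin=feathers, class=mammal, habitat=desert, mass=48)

Group B, Group B, Group B, Group A

The pattern is that an item is 'Group A' exactly when: mass ≥ 41.
(skin=fur, class=fish, habitat=desert, mass=10): Group B (mass = 10). (skin=scales, class=mammal, habitat=desert, mass=7): Group B (mass = 7). (skin=fur, class=fish, habitat=desert, mass=8): Group B (mass = 8). (skin=feathers, class=mammal, habitat=desert, mass=48): Group A (mass = 48).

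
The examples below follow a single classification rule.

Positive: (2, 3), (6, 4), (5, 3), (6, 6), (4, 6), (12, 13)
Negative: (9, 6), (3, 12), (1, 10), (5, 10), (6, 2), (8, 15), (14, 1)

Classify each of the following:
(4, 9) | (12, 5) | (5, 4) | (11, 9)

The rule appears to be: |first − second| ≤ 2.
(4, 9) — |4−9| = 5, hence Negative.
(12, 5) — |12−5| = 7, hence Negative.
(5, 4) — |5−4| = 1, hence Positive.
(11, 9) — |11−9| = 2, hence Positive.

Negative, Negative, Positive, Positive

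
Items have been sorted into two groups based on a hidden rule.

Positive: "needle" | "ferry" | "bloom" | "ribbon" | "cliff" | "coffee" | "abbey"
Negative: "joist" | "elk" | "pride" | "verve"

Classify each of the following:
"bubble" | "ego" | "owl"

The distinguishing property — has a double letter — holds for all the 'Positive' cases and none of the 'Negative' cases.
"bubble": 'bb' doubled, passes → Positive.
"ego": no doubled letter, does not satisfy this → Negative.
"owl": no doubled letter, does not satisfy this → Negative.

Positive, Negative, Negative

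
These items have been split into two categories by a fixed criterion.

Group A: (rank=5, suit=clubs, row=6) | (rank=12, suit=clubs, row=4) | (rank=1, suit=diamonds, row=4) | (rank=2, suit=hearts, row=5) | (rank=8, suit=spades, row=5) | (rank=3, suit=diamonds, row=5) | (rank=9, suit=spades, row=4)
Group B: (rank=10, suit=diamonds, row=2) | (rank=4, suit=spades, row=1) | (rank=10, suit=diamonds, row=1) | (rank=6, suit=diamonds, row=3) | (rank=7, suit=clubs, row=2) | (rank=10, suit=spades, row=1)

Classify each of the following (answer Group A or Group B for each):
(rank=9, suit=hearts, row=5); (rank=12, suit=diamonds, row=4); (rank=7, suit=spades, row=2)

Rule: row ≥ 4. This holds for each 'Group A' example and fails for each 'Group B' one.
(rank=9, suit=hearts, row=5): row = 5 — meets the rule, so Group A. (rank=12, suit=diamonds, row=4): row = 4 — meets the rule, so Group A. (rank=7, suit=spades, row=2): row = 2 — does not fit, so Group B.

Group A, Group A, Group B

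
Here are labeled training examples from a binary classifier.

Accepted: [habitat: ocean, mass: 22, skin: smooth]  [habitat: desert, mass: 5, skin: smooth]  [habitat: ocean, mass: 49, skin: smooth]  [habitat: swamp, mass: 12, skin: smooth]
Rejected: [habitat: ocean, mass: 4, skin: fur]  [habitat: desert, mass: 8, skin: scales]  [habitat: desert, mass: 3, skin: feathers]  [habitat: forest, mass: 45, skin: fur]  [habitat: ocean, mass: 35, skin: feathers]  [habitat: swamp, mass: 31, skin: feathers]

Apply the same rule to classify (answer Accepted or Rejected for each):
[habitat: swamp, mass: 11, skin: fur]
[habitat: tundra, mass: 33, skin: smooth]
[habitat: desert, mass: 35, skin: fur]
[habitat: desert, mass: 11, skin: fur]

Rejected, Accepted, Rejected, Rejected

A rule that fits every label: skin is smooth — true of each 'Accepted' example, false of each 'Rejected' one.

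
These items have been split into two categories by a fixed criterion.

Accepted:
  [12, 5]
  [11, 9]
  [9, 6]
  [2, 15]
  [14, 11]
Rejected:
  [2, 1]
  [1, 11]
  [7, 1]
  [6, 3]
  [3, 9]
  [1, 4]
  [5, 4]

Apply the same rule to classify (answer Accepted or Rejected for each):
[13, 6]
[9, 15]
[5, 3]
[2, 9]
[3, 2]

Accepted, Accepted, Rejected, Rejected, Rejected

One predicate separates the groups cleanly: sum ≥ 15.
[13, 6]: Accepted (13+6 = 19).
[9, 15]: Accepted (9+15 = 24).
[5, 3]: Rejected (5+3 = 8).
[2, 9]: Rejected (2+9 = 11).
[3, 2]: Rejected (3+2 = 5).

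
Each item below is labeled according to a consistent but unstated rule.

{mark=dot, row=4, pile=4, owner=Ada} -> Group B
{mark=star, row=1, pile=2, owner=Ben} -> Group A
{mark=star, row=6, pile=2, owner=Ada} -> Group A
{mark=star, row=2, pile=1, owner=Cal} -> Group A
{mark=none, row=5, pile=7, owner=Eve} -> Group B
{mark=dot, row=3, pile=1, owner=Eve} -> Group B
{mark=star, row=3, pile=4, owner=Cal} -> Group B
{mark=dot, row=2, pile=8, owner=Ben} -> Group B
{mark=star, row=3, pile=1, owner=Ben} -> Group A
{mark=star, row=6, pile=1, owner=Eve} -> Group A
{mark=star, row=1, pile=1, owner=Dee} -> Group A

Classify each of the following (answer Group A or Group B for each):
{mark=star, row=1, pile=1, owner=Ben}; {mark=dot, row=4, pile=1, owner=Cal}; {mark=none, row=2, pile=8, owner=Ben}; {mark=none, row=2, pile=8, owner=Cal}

Group A, Group B, Group B, Group B

The pattern is that an item is 'Group A' exactly when: mark is star AND pile ≤ 2.
{mark=star, row=1, pile=1, owner=Ben}: Group A (mark is star, pile = 1). {mark=dot, row=4, pile=1, owner=Cal}: Group B (mark is dot, pile = 1). {mark=none, row=2, pile=8, owner=Ben}: Group B (mark is none, pile = 8). {mark=none, row=2, pile=8, owner=Cal}: Group B (mark is none, pile = 8).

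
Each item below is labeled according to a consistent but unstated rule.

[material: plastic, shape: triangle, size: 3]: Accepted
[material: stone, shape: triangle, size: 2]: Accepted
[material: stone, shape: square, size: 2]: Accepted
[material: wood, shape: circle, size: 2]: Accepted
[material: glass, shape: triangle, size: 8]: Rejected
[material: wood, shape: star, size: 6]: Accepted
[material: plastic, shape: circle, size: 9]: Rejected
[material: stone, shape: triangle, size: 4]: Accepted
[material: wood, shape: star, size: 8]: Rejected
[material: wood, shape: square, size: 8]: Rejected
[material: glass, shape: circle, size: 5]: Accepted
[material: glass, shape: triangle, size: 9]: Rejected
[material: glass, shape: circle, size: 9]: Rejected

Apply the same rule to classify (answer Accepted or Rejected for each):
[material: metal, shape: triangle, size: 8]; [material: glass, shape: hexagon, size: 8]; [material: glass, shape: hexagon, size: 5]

Every 'Accepted' example satisfies: size ≤ 6. None of the 'Rejected' examples do.
Rejected: [material: metal, shape: triangle, size: 8], since size = 8. Rejected: [material: glass, shape: hexagon, size: 8], since size = 8. Accepted: [material: glass, shape: hexagon, size: 5], since size = 5.

Rejected, Rejected, Accepted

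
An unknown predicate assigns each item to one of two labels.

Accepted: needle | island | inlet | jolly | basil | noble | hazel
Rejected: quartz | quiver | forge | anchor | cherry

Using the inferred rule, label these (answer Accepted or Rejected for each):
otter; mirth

Rejected, Rejected

Every 'Accepted' example satisfies: contains 'l'. None of the 'Rejected' examples do.
otter: Rejected (no 'l'). mirth: Rejected (no 'l').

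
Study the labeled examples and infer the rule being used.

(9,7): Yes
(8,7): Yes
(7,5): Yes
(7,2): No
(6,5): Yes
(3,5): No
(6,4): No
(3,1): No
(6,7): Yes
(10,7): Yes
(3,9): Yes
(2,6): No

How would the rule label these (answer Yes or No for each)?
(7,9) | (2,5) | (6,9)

Yes, No, Yes

The classifier is using: sum ≥ 11.
(7,9) → 7+9 = 16 → Yes. (2,5) → 2+5 = 7 → No. (6,9) → 6+9 = 15 → Yes.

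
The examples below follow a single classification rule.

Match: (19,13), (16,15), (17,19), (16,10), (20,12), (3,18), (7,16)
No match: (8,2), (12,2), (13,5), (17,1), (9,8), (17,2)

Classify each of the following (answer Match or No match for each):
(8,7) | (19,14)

The distinguishing property — sum ≥ 21 — holds for all the 'Match' cases and none of the 'No match' cases.
No match: (8,7), since 8+7 = 15. Match: (19,14), since 19+14 = 33.

No match, Match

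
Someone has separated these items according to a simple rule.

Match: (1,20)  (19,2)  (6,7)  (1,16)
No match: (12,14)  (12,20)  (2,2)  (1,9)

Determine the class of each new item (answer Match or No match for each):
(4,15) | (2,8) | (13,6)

'Match' ⟺ sum is odd.
(4,15): 4+15 = 19, matches → Match. (2,8): 2+8 = 10, does not fit → No match. (13,6): 13+6 = 19, matches → Match.

Match, No match, Match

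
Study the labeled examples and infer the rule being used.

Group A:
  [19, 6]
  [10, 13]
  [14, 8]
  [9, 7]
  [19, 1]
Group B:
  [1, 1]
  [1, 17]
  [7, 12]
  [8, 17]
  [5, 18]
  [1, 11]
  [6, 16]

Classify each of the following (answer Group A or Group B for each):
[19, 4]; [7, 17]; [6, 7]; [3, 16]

Group A, Group B, Group B, Group B

One predicate separates the groups cleanly: first ≥ 9.
Group A: [19, 4], since first 19.
Group B: [7, 17], since first 7.
Group B: [6, 7], since first 6.
Group B: [3, 16], since first 3.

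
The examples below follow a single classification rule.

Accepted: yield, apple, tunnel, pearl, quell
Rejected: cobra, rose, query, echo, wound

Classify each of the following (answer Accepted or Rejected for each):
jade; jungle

Rejected, Accepted

Rule: contains 'l'. This holds for each 'Accepted' example and fails for each 'Rejected' one.
jade: no 'l', fails this test → Rejected. jungle: has 'l', matches → Accepted.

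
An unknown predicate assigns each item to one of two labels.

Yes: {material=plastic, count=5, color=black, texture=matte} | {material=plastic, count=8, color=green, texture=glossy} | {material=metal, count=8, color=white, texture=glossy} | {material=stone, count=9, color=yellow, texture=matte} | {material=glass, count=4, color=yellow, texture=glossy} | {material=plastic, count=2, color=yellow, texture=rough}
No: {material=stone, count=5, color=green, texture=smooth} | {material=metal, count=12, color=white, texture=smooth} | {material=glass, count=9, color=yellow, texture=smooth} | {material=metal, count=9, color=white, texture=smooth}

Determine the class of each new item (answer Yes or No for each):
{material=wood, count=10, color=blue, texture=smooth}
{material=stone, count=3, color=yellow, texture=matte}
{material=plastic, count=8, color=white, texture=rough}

No, Yes, Yes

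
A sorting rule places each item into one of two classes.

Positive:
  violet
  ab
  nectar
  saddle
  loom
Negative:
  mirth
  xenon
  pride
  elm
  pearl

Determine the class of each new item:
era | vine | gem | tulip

Negative, Positive, Negative, Negative

The pattern is that an item is 'Positive' exactly when: even length.
era: length 3, lacks this property → Negative. vine: length 4, checks out → Positive. gem: length 3, lacks this property → Negative. tulip: length 5, lacks this property → Negative.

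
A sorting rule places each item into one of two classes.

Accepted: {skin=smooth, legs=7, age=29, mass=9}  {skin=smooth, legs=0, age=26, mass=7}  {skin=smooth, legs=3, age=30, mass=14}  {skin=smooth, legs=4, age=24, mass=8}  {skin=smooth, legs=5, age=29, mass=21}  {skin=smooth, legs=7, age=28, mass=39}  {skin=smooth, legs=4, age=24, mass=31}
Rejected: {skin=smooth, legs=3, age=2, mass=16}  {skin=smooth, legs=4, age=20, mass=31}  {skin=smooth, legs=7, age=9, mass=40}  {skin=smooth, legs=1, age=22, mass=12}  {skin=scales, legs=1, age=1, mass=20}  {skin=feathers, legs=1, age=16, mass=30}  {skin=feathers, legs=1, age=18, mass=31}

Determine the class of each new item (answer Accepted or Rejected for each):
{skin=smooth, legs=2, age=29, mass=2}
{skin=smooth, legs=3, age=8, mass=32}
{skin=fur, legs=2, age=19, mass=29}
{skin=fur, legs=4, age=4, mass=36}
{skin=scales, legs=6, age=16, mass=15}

The distinguishing property — age ≥ 24 — holds for all the 'Accepted' cases and none of the 'Rejected' cases.
{skin=smooth, legs=2, age=29, mass=2} → age = 29 → Accepted. {skin=smooth, legs=3, age=8, mass=32} → age = 8 → Rejected. {skin=fur, legs=2, age=19, mass=29} → age = 19 → Rejected. {skin=fur, legs=4, age=4, mass=36} → age = 4 → Rejected. {skin=scales, legs=6, age=16, mass=15} → age = 16 → Rejected.

Accepted, Rejected, Rejected, Rejected, Rejected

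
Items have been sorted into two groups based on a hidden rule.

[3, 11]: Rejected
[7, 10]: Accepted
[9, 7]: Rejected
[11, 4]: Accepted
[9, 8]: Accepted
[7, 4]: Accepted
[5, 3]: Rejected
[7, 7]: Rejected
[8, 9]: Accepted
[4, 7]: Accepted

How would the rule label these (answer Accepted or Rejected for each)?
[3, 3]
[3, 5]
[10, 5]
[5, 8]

The pattern is that an item is 'Accepted' exactly when: sum is odd.
[3, 3] → 3+3 = 6 → Rejected. [3, 5] → 3+5 = 8 → Rejected. [10, 5] → 10+5 = 15 → Accepted. [5, 8] → 5+8 = 13 → Accepted.

Rejected, Rejected, Accepted, Accepted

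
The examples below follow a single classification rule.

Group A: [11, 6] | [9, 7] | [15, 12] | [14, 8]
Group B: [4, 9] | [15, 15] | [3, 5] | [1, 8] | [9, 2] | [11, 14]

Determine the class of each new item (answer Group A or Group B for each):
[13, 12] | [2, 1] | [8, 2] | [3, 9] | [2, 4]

Group A, Group B, Group B, Group B, Group B

The distinguishing property — first > second AND sum ≥ 13 — holds for all the 'Group A' cases and none of the 'Group B' cases.
[13, 12] → 13 > 12, 13+12 = 25 → Group A.
[2, 1] → 2 > 1, 2+1 = 3 → Group B.
[8, 2] → 8 > 2, 8+2 = 10 → Group B.
[3, 9] → 3 < 9, 3+9 = 12 → Group B.
[2, 4] → 2 < 4, 2+4 = 6 → Group B.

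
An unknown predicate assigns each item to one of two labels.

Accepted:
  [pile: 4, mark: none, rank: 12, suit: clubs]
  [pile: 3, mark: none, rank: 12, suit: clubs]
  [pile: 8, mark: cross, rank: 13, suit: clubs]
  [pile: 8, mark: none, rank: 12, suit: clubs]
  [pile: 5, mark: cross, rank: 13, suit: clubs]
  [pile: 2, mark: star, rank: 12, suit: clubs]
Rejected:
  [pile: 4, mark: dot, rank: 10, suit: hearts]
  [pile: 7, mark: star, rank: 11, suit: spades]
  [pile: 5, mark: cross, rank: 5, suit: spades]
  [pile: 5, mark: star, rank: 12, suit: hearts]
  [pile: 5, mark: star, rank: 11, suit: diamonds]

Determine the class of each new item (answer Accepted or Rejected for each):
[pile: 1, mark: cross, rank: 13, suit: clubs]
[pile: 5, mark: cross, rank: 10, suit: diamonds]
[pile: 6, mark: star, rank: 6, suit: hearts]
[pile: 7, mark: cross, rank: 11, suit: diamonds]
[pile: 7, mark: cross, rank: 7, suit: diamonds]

Accepted, Rejected, Rejected, Rejected, Rejected

A rule that fits every label: suit is clubs — true of each 'Accepted' example, false of each 'Rejected' one.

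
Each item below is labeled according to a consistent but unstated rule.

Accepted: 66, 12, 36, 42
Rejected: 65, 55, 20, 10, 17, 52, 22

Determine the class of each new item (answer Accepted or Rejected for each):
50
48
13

Rejected, Accepted, Rejected

The distinguishing property — multiple of 3 — holds for all the 'Accepted' cases and none of the 'Rejected' cases.
Rejected: 50, since 50 = 3·16 + 2.
Accepted: 48, since 48 = 3·16.
Rejected: 13, since 13 = 3·4 + 1.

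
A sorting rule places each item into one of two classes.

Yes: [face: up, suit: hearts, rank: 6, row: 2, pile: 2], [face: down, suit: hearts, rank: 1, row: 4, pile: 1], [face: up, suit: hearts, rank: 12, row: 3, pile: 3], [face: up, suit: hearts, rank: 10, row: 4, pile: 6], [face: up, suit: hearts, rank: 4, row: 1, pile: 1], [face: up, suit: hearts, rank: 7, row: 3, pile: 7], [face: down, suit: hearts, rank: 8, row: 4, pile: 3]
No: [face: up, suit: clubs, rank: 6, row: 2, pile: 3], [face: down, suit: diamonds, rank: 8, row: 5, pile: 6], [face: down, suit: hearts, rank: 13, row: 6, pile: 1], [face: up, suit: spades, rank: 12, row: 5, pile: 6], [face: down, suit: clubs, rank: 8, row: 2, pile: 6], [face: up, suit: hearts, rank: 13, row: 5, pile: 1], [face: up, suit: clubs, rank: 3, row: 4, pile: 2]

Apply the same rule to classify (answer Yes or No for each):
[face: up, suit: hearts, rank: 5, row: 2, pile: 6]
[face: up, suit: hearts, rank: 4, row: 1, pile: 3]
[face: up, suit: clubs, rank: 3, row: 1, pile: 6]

One predicate separates the groups cleanly: suit is hearts AND row ≤ 4.

Yes, Yes, No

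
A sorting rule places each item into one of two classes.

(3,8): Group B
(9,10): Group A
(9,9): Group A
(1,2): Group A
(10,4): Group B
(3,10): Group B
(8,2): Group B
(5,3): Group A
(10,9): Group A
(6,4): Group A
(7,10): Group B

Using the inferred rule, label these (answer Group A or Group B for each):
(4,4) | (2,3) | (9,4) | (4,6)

Group A, Group A, Group B, Group A

Every 'Group A' example satisfies: |first − second| ≤ 2. None of the 'Group B' examples do.
(4,4): |4−4| = 0, meets the rule → Group A.
(2,3): |2−3| = 1, meets the rule → Group A.
(9,4): |9−4| = 5, fails this test → Group B.
(4,6): |4−6| = 2, meets the rule → Group A.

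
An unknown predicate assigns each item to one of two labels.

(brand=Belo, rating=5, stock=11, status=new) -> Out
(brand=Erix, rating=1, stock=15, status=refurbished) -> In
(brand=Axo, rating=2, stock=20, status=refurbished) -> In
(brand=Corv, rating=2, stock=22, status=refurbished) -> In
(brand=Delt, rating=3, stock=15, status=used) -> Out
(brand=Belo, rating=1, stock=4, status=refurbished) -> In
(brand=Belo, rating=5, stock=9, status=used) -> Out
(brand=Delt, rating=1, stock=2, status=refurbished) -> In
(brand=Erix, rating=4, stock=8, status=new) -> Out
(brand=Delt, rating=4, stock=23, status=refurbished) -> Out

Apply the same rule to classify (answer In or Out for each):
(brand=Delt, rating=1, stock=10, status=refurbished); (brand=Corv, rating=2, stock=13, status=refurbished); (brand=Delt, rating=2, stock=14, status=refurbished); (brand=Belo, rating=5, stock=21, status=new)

In, In, In, Out

The rule appears to be: rating ≤ 2.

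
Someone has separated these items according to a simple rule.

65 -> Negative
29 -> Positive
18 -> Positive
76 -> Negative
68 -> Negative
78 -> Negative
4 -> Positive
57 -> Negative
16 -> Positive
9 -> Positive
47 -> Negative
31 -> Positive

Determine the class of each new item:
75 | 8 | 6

Negative, Positive, Positive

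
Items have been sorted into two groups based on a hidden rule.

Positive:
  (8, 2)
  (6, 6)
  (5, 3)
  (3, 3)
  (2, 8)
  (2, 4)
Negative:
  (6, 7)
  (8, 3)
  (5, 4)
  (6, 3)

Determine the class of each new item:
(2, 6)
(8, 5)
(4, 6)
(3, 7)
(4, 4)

Positive, Negative, Positive, Positive, Positive

The distinguishing property — sum is even — holds for all the 'Positive' cases and none of the 'Negative' cases.
(2, 6) — 2+6 = 8, hence Positive. (8, 5) — 8+5 = 13, hence Negative. (4, 6) — 4+6 = 10, hence Positive. (3, 7) — 3+7 = 10, hence Positive. (4, 4) — 4+4 = 8, hence Positive.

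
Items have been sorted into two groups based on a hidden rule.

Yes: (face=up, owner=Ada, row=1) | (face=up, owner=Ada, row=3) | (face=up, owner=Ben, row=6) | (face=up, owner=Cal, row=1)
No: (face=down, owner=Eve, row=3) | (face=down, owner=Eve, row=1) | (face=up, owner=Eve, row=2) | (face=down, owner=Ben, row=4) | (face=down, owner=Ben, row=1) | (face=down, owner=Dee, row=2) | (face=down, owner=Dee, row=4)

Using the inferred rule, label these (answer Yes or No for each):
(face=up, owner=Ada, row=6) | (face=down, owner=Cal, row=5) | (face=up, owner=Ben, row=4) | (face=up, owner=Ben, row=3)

Yes, No, Yes, Yes

All 'Yes' examples share one property — face is up AND row ≠ 2 — and every 'No' example lacks it.
(face=up, owner=Ada, row=6) — face is up, row = 6, hence Yes. (face=down, owner=Cal, row=5) — face is down, row = 5, hence No. (face=up, owner=Ben, row=4) — face is up, row = 4, hence Yes. (face=up, owner=Ben, row=3) — face is up, row = 3, hence Yes.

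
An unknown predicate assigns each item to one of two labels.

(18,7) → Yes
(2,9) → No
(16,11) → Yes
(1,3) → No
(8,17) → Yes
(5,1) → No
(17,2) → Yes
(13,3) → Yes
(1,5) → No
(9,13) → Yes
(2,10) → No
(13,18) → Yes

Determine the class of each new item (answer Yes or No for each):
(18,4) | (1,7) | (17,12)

Yes, No, Yes

Rule: sum ≥ 16. This holds for each 'Yes' example and fails for each 'No' one.
(18,4) — 18+4 = 22, hence Yes. (1,7) — 1+7 = 8, hence No. (17,12) — 17+12 = 29, hence Yes.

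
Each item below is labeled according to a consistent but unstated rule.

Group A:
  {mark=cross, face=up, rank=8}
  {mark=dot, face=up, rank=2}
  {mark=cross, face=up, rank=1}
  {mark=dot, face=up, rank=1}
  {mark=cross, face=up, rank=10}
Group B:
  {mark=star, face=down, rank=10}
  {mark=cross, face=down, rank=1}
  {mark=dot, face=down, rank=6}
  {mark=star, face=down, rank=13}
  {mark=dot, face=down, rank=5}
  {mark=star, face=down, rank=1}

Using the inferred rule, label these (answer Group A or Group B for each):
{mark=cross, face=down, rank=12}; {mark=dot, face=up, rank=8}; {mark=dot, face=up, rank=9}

Comparing the two groups points to one rule — face is up.
{mark=cross, face=down, rank=12} → face is down → Group B. {mark=dot, face=up, rank=8} → face is up → Group A. {mark=dot, face=up, rank=9} → face is up → Group A.

Group B, Group A, Group A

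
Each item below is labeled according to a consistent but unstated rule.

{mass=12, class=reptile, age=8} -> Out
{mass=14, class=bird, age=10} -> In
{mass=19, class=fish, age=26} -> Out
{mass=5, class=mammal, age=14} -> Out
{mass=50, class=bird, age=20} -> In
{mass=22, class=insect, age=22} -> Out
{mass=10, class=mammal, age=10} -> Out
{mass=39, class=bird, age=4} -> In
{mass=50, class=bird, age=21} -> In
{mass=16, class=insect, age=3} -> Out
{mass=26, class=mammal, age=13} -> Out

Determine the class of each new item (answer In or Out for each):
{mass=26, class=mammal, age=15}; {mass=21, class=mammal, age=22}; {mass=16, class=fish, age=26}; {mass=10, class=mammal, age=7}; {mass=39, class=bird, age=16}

Out, Out, Out, Out, In

Comparing the two groups points to one rule — class is bird.
{mass=26, class=mammal, age=15}: class is mammal — fails this test, so Out. {mass=21, class=mammal, age=22}: class is mammal — fails this test, so Out. {mass=16, class=fish, age=26}: class is fish — fails this test, so Out. {mass=10, class=mammal, age=7}: class is mammal — fails this test, so Out. {mass=39, class=bird, age=16}: class is bird — has this property, so In.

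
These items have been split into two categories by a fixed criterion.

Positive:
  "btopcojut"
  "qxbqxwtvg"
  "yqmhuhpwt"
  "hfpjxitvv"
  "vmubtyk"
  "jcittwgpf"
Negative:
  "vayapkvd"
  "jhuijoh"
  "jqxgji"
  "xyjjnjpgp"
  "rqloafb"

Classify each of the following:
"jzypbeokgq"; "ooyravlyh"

Negative, Negative

The simplest hypothesis consistent with all the labels is: contains 't'.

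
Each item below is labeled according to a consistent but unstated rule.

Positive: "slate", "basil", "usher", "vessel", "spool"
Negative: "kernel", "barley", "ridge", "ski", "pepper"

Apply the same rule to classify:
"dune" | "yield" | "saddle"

Every 'Positive' example satisfies: length ≥ 5 AND contains 's'. None of the 'Negative' examples do.

Negative, Negative, Positive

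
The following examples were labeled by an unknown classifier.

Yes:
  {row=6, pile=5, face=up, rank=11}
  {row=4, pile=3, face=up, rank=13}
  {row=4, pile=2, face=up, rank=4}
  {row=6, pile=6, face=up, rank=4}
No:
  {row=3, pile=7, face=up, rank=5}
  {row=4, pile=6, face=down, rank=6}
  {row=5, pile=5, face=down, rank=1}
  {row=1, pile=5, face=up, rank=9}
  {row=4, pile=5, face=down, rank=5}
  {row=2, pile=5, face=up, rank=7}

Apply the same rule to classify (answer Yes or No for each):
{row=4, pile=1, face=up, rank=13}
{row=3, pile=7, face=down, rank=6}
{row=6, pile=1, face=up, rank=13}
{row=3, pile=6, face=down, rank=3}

Yes, No, Yes, No

One predicate separates the groups cleanly: face is up AND row ≥ 4.
{row=4, pile=1, face=up, rank=13}: face is up, row = 4 — matches, so Yes. {row=3, pile=7, face=down, rank=6}: face is down, row = 3 — fails this test, so No. {row=6, pile=1, face=up, rank=13}: face is up, row = 6 — matches, so Yes. {row=3, pile=6, face=down, rank=3}: face is down, row = 3 — fails this test, so No.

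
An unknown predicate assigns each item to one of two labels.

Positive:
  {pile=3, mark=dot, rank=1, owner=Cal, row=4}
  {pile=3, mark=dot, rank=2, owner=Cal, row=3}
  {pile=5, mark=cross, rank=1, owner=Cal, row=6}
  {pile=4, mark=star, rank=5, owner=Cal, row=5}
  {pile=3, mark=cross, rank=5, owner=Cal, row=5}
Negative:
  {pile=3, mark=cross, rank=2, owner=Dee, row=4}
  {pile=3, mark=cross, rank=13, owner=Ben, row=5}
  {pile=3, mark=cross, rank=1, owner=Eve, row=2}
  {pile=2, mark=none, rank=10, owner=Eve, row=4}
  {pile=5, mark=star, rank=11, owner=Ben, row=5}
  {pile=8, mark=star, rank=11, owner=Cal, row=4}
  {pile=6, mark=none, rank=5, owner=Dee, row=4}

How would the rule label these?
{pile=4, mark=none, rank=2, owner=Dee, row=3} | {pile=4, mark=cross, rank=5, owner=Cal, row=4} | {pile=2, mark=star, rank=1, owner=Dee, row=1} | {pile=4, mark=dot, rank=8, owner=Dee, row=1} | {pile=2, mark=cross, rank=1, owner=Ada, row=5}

Negative, Positive, Negative, Negative, Negative

All 'Positive' examples share one property — owner is Cal AND pile ≤ 5 — and every 'Negative' example lacks it.
Negative: {pile=4, mark=none, rank=2, owner=Dee, row=3}, since owner is Dee, pile = 4.
Positive: {pile=4, mark=cross, rank=5, owner=Cal, row=4}, since owner is Cal, pile = 4.
Negative: {pile=2, mark=star, rank=1, owner=Dee, row=1}, since owner is Dee, pile = 2.
Negative: {pile=4, mark=dot, rank=8, owner=Dee, row=1}, since owner is Dee, pile = 4.
Negative: {pile=2, mark=cross, rank=1, owner=Ada, row=5}, since owner is Ada, pile = 2.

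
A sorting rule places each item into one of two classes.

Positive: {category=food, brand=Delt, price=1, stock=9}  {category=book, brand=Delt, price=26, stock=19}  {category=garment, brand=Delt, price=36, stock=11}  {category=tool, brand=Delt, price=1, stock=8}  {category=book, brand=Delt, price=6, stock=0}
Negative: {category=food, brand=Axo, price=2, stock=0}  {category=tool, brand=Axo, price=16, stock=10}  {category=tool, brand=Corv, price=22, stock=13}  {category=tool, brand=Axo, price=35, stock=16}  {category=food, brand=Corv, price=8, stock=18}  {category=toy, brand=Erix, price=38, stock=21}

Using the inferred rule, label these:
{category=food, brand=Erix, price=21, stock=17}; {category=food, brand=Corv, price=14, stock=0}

Negative, Negative

The common property of the 'Positive' items is: brand is Delt. No 'Negative' item has it.
{category=food, brand=Erix, price=21, stock=17}: brand is Erix, does not fit → Negative. {category=food, brand=Corv, price=14, stock=0}: brand is Corv, does not fit → Negative.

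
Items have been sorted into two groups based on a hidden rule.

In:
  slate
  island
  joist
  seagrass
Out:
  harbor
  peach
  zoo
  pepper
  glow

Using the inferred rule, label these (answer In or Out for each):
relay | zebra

Out, Out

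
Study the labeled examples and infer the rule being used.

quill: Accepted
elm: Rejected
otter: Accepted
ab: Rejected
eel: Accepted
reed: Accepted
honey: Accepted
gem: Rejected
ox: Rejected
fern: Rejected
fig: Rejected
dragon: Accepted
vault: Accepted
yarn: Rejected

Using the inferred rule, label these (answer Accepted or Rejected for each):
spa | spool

The pattern is that an item is 'Accepted' exactly when: has ≥ 2 vowels.
spa — 1 vowel, hence Rejected. spool — 2 vowels, hence Accepted.

Rejected, Accepted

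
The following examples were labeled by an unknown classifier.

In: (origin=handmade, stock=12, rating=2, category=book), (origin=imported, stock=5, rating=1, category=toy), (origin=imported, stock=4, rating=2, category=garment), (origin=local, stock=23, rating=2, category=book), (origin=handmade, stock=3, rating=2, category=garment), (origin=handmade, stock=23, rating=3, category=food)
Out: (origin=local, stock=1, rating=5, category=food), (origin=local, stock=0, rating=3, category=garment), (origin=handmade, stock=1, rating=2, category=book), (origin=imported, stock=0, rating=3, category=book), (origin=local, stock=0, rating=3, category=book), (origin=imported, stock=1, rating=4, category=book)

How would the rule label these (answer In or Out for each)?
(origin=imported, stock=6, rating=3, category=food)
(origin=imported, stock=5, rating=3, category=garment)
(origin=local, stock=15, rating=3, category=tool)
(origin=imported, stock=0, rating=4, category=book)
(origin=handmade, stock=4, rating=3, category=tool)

Every 'In' example satisfies: stock ≥ 3. None of the 'Out' examples do.
(origin=imported, stock=6, rating=3, category=food): stock = 6, checks out → In. (origin=imported, stock=5, rating=3, category=garment): stock = 5, checks out → In. (origin=local, stock=15, rating=3, category=tool): stock = 15, checks out → In. (origin=imported, stock=0, rating=4, category=book): stock = 0, doesn't match → Out. (origin=handmade, stock=4, rating=3, category=tool): stock = 4, checks out → In.

In, In, In, Out, In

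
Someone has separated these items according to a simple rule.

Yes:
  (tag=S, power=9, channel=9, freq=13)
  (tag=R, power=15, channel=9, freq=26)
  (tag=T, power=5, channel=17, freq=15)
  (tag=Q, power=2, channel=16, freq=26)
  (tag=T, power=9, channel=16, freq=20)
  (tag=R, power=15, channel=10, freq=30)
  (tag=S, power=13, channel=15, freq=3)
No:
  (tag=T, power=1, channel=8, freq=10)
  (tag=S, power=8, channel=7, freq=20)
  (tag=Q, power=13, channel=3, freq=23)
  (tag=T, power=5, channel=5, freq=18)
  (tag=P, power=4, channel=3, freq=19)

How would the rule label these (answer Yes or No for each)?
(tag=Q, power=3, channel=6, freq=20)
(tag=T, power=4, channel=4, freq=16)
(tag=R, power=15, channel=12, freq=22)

No, No, Yes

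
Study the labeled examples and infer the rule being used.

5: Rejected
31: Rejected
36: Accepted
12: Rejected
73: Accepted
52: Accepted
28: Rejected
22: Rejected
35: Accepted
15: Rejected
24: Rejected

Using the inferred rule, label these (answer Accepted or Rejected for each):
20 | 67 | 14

The pattern is that an item is 'Accepted' exactly when: at least 35.

Rejected, Accepted, Rejected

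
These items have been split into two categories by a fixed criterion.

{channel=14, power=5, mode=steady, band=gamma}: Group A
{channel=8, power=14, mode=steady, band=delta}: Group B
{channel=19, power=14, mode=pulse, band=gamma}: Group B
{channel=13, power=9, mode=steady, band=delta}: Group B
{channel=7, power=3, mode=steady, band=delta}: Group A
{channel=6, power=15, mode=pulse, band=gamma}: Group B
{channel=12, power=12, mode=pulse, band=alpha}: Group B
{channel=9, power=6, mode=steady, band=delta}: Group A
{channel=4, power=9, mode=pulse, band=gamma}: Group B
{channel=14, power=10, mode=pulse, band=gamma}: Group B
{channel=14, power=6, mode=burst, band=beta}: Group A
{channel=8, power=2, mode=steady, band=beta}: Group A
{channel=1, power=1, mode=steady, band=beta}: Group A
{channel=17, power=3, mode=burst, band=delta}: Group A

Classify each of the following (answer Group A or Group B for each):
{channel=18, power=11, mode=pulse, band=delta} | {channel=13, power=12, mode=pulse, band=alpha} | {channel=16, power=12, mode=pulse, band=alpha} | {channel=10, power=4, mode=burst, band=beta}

Group B, Group B, Group B, Group A

Rule: power ≤ 6. This holds for each 'Group A' example and fails for each 'Group B' one.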